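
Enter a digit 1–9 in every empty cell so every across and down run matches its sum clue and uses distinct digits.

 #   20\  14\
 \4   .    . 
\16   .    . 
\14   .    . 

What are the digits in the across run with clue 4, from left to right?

3, 1

4 in 2 cells must be {1,3}; 16 in 2 cells must be {7,9}.
The 4 across and the 20 down share only 3, so R1C1 = 3.
R1C2 = 4 − 3 = 1 completes the 4 across.
Given what's placed, R2C1 must be 9 to fit the 16 across and 20 down.
R2C2 = 16 − 9 = 7 completes the 16 across.
R3C1 = 20 − 12 = 8 completes the 20 down.
R3C2 = 14 − 8 = 6 completes the 14 across.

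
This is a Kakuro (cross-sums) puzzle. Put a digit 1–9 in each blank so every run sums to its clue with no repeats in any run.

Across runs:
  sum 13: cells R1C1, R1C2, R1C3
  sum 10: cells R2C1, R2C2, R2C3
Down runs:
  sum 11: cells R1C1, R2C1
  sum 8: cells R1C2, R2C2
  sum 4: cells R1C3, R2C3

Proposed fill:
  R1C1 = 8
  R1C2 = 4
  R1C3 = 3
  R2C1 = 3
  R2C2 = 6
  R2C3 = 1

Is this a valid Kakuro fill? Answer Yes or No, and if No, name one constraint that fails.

No — the down run R1C2–R2C2 sums to 10, not 8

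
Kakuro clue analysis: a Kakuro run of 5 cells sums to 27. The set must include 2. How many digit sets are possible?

5

5 distinct digits from 1–9 sum between 15 and 35.
Keeping only sets containing 2.
Enumerating: {1,2,7,8,9}, {2,3,5,8,9}, {2,3,6,7,9}, {2,4,5,7,9}, {2,4,6,7,8}.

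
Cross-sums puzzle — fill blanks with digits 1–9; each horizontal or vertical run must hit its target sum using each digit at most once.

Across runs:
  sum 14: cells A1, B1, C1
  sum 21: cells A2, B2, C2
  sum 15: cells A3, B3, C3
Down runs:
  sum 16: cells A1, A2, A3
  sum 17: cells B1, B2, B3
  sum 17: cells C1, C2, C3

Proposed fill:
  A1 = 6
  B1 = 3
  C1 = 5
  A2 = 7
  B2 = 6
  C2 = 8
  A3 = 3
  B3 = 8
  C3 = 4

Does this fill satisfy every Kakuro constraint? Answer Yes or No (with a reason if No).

Across: 6+3+5=14; 7+6+8=21; 3+8+4=15. Down: 6+7+3=16; 3+6+8=17; 5+8+4=17. No digit repeats within any run.

Yes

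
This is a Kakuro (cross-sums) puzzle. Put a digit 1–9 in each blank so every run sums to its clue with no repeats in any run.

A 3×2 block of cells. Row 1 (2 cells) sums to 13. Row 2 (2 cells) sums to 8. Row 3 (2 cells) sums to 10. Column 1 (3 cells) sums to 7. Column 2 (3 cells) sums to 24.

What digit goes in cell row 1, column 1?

4

7 in 3 cells must be {1,2,4}; 24 in 3 cells must be {7,8,9}.
The 13 across and the 7 down share only 4, so (1,1) = 4.
(1,2) = 13 − 4 = 9 completes the 13 across.
Given what's placed, (2,2) must be 7 to fit the 8 across and 24 down.
(3,2) = 24 − 16 = 8 completes the 24 down.
(2,1) = 8 − 7 = 1 completes the 8 across.
(3,1) = 10 − 8 = 2 completes the 10 across.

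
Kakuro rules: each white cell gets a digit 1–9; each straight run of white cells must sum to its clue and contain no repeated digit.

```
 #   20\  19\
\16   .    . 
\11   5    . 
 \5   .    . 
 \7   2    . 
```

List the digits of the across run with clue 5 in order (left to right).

4, 1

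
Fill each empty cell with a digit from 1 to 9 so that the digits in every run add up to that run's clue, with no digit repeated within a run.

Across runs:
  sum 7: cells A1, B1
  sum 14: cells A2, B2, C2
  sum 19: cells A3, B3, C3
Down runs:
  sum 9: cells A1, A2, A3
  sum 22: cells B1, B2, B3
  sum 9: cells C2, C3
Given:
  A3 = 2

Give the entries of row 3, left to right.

2 9 8

Given what's placed, C3 must be 8 to fit the 19 across and 9 down.
C2 = 9 − 8 = 1 completes the 9 down.
B3 = 19 − 10 = 9 completes the 19 across.
Nothing is forced directly, so branch on B1, whose candidates are 5 or 6. If B1 = 5: then A1 would have to be in {2} for the 7 across but in {1,3,4,6} for the 9 down — contradiction. So B1 = 6.
A1 = 7 − 6 = 1 completes the 7 across.
A2 = 9 − 3 = 6 completes the 9 down.
B2 = 14 − 7 = 7 completes the 14 across.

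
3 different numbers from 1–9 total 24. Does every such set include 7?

The only way to make 24 from 3 distinct digits is {7,8,9}, which contains 7.

Yes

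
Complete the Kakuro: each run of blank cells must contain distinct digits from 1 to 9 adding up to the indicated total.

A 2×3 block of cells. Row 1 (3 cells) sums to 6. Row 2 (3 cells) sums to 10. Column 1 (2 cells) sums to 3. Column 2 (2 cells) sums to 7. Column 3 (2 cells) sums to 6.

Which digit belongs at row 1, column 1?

2

6 in 3 cells must be {1,2,3}; 3 in 2 cells must be {1,2}.
Nothing is forced directly, so branch on (1,1), whose candidates are 1 or 2. If (1,1) = 1: that forces (1,3) = 2, (2,1) = 2, after which (2,3) would have to be in {1,3,5,7} for the 10 across but in {4} for the 6 down — contradiction. So (1,1) = 2.
Given what's placed, (1,3) must be 1 to fit the 6 across and 6 down.
(2,1) = 3 − 2 = 1 completes the 3 down.
(2,3) = 6 − 1 = 5 completes the 6 down.
(1,2) = 6 − 3 = 3 completes the 6 across.
(2,2) = 10 − 6 = 4 completes the 10 across.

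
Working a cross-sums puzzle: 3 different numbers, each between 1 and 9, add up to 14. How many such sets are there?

3 distinct digits from 1–9 sum between 6 and 24.

8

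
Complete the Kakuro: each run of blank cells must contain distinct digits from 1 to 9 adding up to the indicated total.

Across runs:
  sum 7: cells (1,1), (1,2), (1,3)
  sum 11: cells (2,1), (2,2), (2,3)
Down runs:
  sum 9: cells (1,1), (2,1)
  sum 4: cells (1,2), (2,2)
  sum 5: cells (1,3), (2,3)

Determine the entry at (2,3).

1

7 in 3 cells must be {1,2,4}; 4 in 2 cells must be {1,3}.
The 7 across and the 4 down share only 1, so (1,2) = 1.
(2,2) = 4 − 1 = 3 completes the 4 down.
Nothing is forced directly, so branch on (2,3), whose candidates are 1 or 2. If (2,3) = 2: then (1,3) would have to be in {2,4} for the 7 across but in {3} for the 5 down — contradiction. So (2,3) = 1.
(1,3) = 5 − 1 = 4 completes the 5 down.
(2,1) = 11 − 4 = 7 completes the 11 across.
(1,1) = 7 − 5 = 2 completes the 7 across.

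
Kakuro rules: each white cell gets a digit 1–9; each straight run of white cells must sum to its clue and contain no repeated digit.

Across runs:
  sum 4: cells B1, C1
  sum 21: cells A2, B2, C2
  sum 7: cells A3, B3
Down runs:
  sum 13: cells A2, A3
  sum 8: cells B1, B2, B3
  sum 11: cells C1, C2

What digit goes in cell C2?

8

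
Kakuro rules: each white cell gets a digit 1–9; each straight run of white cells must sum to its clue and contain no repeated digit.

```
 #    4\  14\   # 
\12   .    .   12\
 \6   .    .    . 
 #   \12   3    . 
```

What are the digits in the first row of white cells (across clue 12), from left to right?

3 9

6 in 3 cells must be {1,2,3}; 4 in 2 cells must be {1,3}.
R1C1 = 3: only digit in both the 12-across and 4-down candidate sets.
R1C2 = 12 − 3 = 9 completes the 12 across.
R2C1 = 4 − 3 = 1 completes the 4 down.
R2C2 = 14 − 12 = 2 completes the 14 down.
R2C3 = 6 − 3 = 3 completes the 6 across.
R3C3 = 12 − 3 = 9 completes the 12 across.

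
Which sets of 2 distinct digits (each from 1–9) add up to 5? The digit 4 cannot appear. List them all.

2 distinct digits from 1–9 sum between 3 and 17.
Dropping sets that contain 4.
Only one set works: {2,3}.

{2,3}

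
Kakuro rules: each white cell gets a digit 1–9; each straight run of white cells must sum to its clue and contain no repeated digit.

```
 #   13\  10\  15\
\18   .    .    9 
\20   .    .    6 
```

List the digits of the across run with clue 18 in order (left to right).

8, 1, 9

R2C2 = 9: the only remaining digit allowed by both the 20 across and the 10 down.
R1C2 = 10 − 9 = 1 completes the 10 down.
R2C1 = 20 − 15 = 5 completes the 20 across.
R1C1 = 18 − 10 = 8 completes the 18 across.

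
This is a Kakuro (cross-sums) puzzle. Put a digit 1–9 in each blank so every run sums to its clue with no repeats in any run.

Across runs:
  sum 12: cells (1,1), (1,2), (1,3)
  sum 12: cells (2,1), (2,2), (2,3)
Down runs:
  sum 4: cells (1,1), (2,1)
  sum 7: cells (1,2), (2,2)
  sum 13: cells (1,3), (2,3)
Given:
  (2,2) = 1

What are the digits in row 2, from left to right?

4 in 2 cells must be {1,3}.
(1,2) = 7 − 1 = 6 completes the 7 down.
(2,1) = 3: the only remaining digit allowed by both the 12 across and the 4 down.
(2,3) = 12 − 4 = 8 completes the 12 across.
(1,1) = 4 − 3 = 1 completes the 4 down.
(1,3) = 12 − 7 = 5 completes the 12 across.

3 1 8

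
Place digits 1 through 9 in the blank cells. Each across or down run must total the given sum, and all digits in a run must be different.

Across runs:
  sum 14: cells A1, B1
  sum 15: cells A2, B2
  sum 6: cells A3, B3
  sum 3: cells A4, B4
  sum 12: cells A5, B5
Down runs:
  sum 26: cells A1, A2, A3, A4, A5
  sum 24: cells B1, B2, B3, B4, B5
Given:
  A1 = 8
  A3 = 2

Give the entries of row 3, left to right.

2 4

3 in 2 cells must be {1,2}.
B1 = 14 − 8 = 6 completes the 14 across.
B3 = 6 − 2 = 4 completes the 6 across.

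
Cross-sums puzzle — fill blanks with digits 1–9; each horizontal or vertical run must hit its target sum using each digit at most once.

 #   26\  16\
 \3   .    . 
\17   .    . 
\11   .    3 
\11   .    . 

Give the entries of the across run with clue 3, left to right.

2, 1

3 in 2 cells must be {1,2}; 17 in 2 cells must be {8,9}.
Intersecting the 3 across with the 26 down forces R1C1 = 2.
R1C2 = 3 − 2 = 1 completes the 3 across.
R2C2 = 8: the only remaining digit allowed by both the 17 across and the 16 down.
R3C1 = 11 − 3 = 8 completes the 11 across.
R4C2 = 16 − 12 = 4 completes the 16 down.
R2C1 = 17 − 8 = 9 completes the 17 across.
R4C1 = 11 − 4 = 7 completes the 11 across.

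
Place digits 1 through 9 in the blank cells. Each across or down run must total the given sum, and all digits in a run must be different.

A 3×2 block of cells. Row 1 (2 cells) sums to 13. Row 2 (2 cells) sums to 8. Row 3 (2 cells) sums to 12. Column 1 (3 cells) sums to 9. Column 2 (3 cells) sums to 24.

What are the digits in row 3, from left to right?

3, 9

24 in 3 cells must be {7,8,9}.
The 8 across and the 24 down share only 7, so (2,2) = 7.
(2,1) = 8 − 7 = 1 completes the 8 across.
Nothing is forced directly, so branch on (1,1), whose candidates are 5 or 6. If (1,1) = 6: then (1,2) would have to be in {7} for the 13 across but in {8,9} for the 24 down — contradiction. So (1,1) = 5.
(1,2) = 13 − 5 = 8 completes the 13 across.
(3,1) = 9 − 6 = 3 completes the 9 down.
(3,2) = 12 − 3 = 9 completes the 12 across.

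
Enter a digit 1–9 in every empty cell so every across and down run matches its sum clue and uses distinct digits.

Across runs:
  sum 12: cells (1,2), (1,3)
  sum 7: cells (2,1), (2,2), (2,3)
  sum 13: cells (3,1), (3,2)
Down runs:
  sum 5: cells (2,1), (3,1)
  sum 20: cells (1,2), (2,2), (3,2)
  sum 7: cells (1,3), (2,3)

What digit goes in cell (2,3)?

7 in 3 cells must be {1,2,4}.
The 7 across and the 20 down share only 4, so (2,2) = 4.
Intersecting the 13 across with the 5 down forces (3,1) = 4.
(3,2) = 13 − 4 = 9 completes the 13 across.
(1,2) = 20 − 13 = 7 completes the 20 down.
(1,3) = 12 − 7 = 5 completes the 12 across.
(2,1) = 5 − 4 = 1 completes the 5 down.
(2,3) = 7 − 5 = 2 completes the 7 across.

2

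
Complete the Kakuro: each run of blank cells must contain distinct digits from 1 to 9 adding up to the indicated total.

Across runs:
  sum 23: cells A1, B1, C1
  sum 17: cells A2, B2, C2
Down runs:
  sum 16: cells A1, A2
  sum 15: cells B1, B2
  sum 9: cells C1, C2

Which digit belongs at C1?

8

23 in 3 cells must be {6,8,9}; 16 in 2 cells must be {7,9}.
The 23 across and the 16 down share only 9, so A1 = 9.
A2 = 16 − 9 = 7 completes the 16 down.
Nothing is forced directly, so branch on B1, whose candidates are 6 or 8. If B1 = 8: that forces C1 = 6, after which B2 would have to be in {1,2,4,6,8,9} for the 17 across but in {7} for the 15 down — contradiction. So B1 = 6.
C1 = 23 − 15 = 8 completes the 23 across.
B2 = 15 − 6 = 9 completes the 15 down.
C2 = 17 − 16 = 1 completes the 17 across.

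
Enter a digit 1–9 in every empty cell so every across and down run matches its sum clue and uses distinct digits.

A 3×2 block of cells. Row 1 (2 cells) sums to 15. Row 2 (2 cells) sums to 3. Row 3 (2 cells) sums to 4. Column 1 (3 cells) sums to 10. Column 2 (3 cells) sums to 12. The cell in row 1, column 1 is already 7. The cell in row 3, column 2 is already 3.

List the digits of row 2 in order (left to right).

2 1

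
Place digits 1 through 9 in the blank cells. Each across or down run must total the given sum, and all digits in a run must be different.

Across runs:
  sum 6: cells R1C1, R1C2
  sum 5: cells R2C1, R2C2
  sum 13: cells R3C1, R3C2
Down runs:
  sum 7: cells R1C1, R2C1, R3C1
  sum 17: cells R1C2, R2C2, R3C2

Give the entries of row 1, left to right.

7 in 3 cells must be {1,2,4}.
The 13 across and the 7 down share only 4, so R3C1 = 4.
R3C2 = 13 − 4 = 9 completes the 13 across.
Nothing is forced directly, so branch on R1C1, whose candidates are 1 or 2. If R1C1 = 2: then R1C2 would have to be in {4} for the 6 across but in {1,2,3,5,6,7} for the 17 down — contradiction. So R1C1 = 1.
R1C2 = 6 − 1 = 5 completes the 6 across.
R2C1 = 7 − 5 = 2 completes the 7 down.
R2C2 = 5 − 2 = 3 completes the 5 across.

1 5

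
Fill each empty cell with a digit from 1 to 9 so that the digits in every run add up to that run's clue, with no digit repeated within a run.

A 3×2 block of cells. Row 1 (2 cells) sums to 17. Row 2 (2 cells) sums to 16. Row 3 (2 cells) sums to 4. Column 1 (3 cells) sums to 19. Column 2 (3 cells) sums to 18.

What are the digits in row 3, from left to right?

17 in 2 cells must be {8,9}; 16 in 2 cells must be {7,9}; 4 in 2 cells must be {1,3}.
The 4 across and the 19 down share only 3, so (3,1) = 3.
(3,2) = 4 − 3 = 1 completes the 4 across.
Given what's placed, (1,1) must be 9 to fit the 17 across and 19 down.
(1,2) = 17 − 9 = 8 completes the 17 across.
(2,1) = 19 − 12 = 7 completes the 19 down.
(2,2) = 16 − 7 = 9 completes the 16 across.

3, 1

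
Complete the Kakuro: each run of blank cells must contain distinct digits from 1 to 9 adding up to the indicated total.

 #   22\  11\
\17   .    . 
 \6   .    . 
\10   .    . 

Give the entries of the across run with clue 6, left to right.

17 in 2 cells must be {8,9}.
The 17 across and the 11 down share only 8, so R1C2 = 8.
The 6 across and the 22 down share only 5, so R2C1 = 5.
R2C2 = 6 − 5 = 1 completes the 6 across.
R3C2 = 11 − 9 = 2 completes the 11 down.
R1C1 = 17 − 8 = 9 completes the 17 across.
R3C1 = 10 − 2 = 8 completes the 10 across.

5 1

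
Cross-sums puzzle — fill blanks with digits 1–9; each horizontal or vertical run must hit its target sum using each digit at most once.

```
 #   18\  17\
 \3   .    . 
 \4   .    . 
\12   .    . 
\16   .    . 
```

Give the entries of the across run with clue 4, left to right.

3 in 2 cells must be {1,2}; 4 in 2 cells must be {1,3}; 16 in 2 cells must be {7,9}.
Nothing is forced directly, so branch on R1C1, whose candidates are 1 or 2. If R1C1 = 1: that forces R1C2 = 2, R2C1 = 3, R2C2 = 1, R4C1 = 9, after which R4C2 would have to be in {7} for the 16 across but in {5,6,8,9} for the 17 down — contradiction. So R1C1 = 2.
R1C2 = 3 − 2 = 1 completes the 3 across.
Given what's placed, R2C2 must be 3 to fit the 4 across and 17 down.
R2C1 = 4 − 3 = 1 completes the 4 across.

1, 3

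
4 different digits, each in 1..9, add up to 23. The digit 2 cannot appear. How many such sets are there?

4 distinct digits from 1–9 sum between 10 and 30.
Dropping sets that contain 2.
Enumerating: {1,5,8,9}, {1,6,7,9}, {3,4,7,9}, {3,5,6,9}, {3,5,7,8}, {4,5,6,8}.

6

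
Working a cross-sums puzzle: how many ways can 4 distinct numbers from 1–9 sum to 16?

8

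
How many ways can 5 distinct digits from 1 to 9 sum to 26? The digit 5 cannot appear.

5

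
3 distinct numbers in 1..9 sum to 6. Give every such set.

{1,2,3}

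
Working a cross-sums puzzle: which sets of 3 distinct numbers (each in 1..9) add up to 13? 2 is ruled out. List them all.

{1,3,9}; {1,4,8}; {1,5,7}; {3,4,6}

3 distinct digits from 1–9 sum between 6 and 24.
Dropping sets that contain 2.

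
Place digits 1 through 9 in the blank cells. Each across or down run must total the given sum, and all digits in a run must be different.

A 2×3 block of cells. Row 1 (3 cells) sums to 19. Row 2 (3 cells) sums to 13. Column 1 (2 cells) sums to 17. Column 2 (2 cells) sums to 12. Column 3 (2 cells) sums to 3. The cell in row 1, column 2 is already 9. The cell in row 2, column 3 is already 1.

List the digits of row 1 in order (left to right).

8 9 2

17 in 2 cells must be {8,9}; 3 in 2 cells must be {1,2}.
(1,1) = 8: the only remaining digit allowed by both the 19 across and the 17 down.
(1,3) = 19 − 17 = 2 completes the 19 across.
(2,1) = 17 − 8 = 9 completes the 17 down.
(2,2) = 13 − 10 = 3 completes the 13 across.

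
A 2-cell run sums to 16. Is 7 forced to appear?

The only way to make 16 from 2 distinct digits is {7,9}, which contains 7.

Yes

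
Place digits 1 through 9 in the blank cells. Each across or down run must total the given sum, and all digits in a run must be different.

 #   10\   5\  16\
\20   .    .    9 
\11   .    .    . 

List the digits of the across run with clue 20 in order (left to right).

7, 4, 9

16 in 2 cells must be {7,9}.
R2C3 = 16 − 9 = 7 completes the 16 down.
Nothing is forced directly, so branch on R2C1, whose candidates are 1 or 3. If R2C1 = 1: then R1C1 would have to be in {3,4,5,6,7,8} for the 20 across but in {9} for the 10 down — contradiction. So R2C1 = 3.
R1C1 = 10 − 3 = 7 completes the 10 down.
R1C2 = 20 − 16 = 4 completes the 20 across.
R2C2 = 11 − 10 = 1 completes the 11 across.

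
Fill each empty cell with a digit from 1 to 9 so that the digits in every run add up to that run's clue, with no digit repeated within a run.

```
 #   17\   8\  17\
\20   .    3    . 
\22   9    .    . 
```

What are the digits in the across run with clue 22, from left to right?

17 in 2 cells must be {8,9}.
R1C1 = 17 − 9 = 8 completes the 17 down.
R1C3 = 20 − 11 = 9 completes the 20 across.
R2C2 = 8 − 3 = 5 completes the 8 down.
R2C3 = 22 − 14 = 8 completes the 22 across.

9 5 8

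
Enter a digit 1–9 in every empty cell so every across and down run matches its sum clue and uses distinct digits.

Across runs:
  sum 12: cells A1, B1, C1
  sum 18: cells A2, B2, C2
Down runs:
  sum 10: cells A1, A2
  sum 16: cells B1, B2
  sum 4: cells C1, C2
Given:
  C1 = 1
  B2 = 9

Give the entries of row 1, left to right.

16 in 2 cells must be {7,9}; 4 in 2 cells must be {1,3}.
B1 = 16 − 9 = 7 completes the 16 down.
C2 = 4 − 1 = 3 completes the 4 down.
A1 = 12 − 8 = 4 completes the 12 across.
A2 = 18 − 12 = 6 completes the 18 across.

4 7 1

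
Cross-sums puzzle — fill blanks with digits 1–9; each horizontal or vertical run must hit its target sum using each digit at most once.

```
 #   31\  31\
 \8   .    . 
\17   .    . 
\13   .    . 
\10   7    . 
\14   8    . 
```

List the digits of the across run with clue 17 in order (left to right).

17 in 2 cells must be {8,9}.
R2C1 = 9: the only remaining digit allowed by both the 17 across and the 31 down.
R2C2 = 17 − 9 = 8 completes the 17 across.

9 8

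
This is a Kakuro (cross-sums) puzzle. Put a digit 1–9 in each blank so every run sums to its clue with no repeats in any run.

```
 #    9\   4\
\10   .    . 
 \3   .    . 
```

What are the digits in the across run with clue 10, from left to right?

7, 3

3 in 2 cells must be {1,2}; 4 in 2 cells must be {1,3}.
The 3 across and the 4 down share only 1, so R2C2 = 1.
R1C2 = 4 − 1 = 3 completes the 4 down.
R2C1 = 3 − 1 = 2 completes the 3 across.
R1C1 = 10 − 3 = 7 completes the 10 across.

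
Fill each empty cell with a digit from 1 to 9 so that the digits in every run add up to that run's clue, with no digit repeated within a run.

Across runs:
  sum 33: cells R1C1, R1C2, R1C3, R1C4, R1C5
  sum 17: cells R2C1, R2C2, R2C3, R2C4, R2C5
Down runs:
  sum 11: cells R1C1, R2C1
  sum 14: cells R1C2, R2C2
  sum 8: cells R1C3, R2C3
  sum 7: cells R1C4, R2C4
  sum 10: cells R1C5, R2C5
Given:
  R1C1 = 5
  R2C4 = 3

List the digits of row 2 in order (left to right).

6 5 1 3 2

R1C3 = 7: the only remaining digit allowed by both the 33 across and the 8 down.
R1C4 = 7 − 3 = 4 completes the 7 down.
R2C1 = 11 − 5 = 6 completes the 11 down.
R2C2 = 5: the only remaining digit allowed by both the 17 across and the 14 down.
R2C3 = 8 − 7 = 1 completes the 8 down.
R2C5 = 17 − 15 = 2 completes the 17 across.
R1C2 = 14 − 5 = 9 completes the 14 down.
R1C5 = 33 − 25 = 8 completes the 33 across.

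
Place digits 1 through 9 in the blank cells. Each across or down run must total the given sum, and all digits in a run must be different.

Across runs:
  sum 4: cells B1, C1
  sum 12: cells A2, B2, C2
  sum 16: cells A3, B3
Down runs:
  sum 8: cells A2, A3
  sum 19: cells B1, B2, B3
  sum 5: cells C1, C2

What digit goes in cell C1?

1

4 in 2 cells must be {1,3}; 16 in 2 cells must be {7,9}.
The 4 across and the 19 down share only 3, so B1 = 3.
C1 = 4 − 3 = 1 completes the 4 across.
C2 = 5 − 1 = 4 completes the 5 down.
Intersecting the 16 across with the 8 down forces A3 = 7.
B3 = 16 − 7 = 9 completes the 16 across.
A2 = 8 − 7 = 1 completes the 8 down.
B2 = 12 − 5 = 7 completes the 12 across.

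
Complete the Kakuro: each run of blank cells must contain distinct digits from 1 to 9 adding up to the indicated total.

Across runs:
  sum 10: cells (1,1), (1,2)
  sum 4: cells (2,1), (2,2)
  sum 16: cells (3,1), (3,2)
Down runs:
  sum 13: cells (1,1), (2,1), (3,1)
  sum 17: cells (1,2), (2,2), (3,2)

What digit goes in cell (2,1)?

4 in 2 cells must be {1,3}; 16 in 2 cells must be {7,9}.
Nothing is forced directly, so branch on (2,1), whose candidates are 1 or 3. If (2,1) = 1: that forces (2,2) = 3, (3,2) = 9, after which (1,2) would have to be in {1,2,3,4,6,7,8,9} for the 10 across but in {5} for the 17 down — contradiction. So (2,1) = 3.
(2,2) = 4 − 3 = 1 completes the 4 across.
Given what's placed, (3,1) must be 9 to fit the 16 across and 13 down.
(3,2) = 16 − 9 = 7 completes the 16 across.
(1,1) = 13 − 12 = 1 completes the 13 down.
(1,2) = 10 − 1 = 9 completes the 10 across.

3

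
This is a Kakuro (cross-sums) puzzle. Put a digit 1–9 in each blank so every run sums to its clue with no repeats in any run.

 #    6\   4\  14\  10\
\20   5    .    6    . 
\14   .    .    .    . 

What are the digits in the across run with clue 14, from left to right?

1 3 8 2

4 in 2 cells must be {1,3}.
Given what's placed, R1C2 must be 1 to fit the 20 across and 4 down.
R1C4 = 20 − 12 = 8 completes the 20 across.
R2C1 = 6 − 5 = 1 completes the 6 down.
R2C2 = 4 − 1 = 3 completes the 4 down.
R2C3 = 14 − 6 = 8 completes the 14 down.
R2C4 = 14 − 12 = 2 completes the 14 across.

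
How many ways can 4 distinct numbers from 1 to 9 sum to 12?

4 distinct digits from 1–9 sum between 10 and 30.
Enumerating: {1,2,3,6}, {1,2,4,5}.

2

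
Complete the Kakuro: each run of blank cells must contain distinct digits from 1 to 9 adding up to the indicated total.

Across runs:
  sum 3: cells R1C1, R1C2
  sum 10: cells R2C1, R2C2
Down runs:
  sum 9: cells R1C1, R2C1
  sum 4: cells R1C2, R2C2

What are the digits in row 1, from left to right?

2 1

3 in 2 cells must be {1,2}; 4 in 2 cells must be {1,3}.
The 3 across and the 4 down share only 1, so R1C2 = 1.
R2C2 = 4 − 1 = 3 completes the 4 down.
R1C1 = 3 − 1 = 2 completes the 3 across.
R2C1 = 10 − 3 = 7 completes the 10 across.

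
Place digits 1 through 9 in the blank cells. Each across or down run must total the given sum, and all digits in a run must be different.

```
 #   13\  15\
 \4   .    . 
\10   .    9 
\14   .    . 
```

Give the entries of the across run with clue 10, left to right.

1, 9

4 in 2 cells must be {1,3}.
R1C2 = 1: the only remaining digit allowed by both the 4 across and the 15 down.
R2C1 = 10 − 9 = 1 completes the 10 across.
R3C2 = 15 − 10 = 5 completes the 15 down.
R1C1 = 4 − 1 = 3 completes the 4 across.
R3C1 = 14 − 5 = 9 completes the 14 across.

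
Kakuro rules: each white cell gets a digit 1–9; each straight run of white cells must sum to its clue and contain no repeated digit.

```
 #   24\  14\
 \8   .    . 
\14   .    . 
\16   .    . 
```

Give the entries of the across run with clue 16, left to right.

16 in 2 cells must be {7,9}; 24 in 3 cells must be {7,8,9}.
The 8 across and the 24 down share only 7, so R1C1 = 7.
R1C2 = 8 − 7 = 1 completes the 8 across.
Given what's placed, R3C1 must be 9 to fit the 16 across and 24 down.
R3C2 = 16 − 9 = 7 completes the 16 across.
R2C1 = 24 − 16 = 8 completes the 24 down.
R2C2 = 14 − 8 = 6 completes the 14 across.

9 7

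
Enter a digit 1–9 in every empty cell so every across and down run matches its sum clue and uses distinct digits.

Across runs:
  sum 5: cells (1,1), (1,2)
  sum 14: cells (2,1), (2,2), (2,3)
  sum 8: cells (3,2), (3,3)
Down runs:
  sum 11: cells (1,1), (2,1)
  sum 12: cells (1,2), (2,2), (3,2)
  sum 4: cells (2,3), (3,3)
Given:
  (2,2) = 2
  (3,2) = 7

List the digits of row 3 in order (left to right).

7, 1

4 in 2 cells must be {1,3}.
(1,2) = 12 − 9 = 3 completes the 12 down.
(2,3) = 3: the only remaining digit allowed by both the 14 across and the 4 down.
(3,3) = 8 − 7 = 1 completes the 8 across.
(1,1) = 5 − 3 = 2 completes the 5 across.
(2,1) = 14 − 5 = 9 completes the 14 across.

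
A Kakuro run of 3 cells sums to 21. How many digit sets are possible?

3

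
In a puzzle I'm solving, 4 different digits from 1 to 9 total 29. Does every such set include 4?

The only way to make 29 from 4 distinct digits is {5,7,8,9}, which does not contain 4.

No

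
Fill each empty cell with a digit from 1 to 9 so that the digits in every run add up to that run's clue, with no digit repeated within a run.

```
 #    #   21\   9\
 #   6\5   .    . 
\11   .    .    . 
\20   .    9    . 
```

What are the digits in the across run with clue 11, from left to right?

1 8 2

R1C2 = 4: the only remaining digit allowed by both the 5 across and the 21 down.
R1C3 = 5 − 4 = 1 completes the 5 across.
R2C2 = 21 − 13 = 8 completes the 21 down.
Given what's placed, R2C3 must be 2 to fit the 11 across and 9 down.
R3C3 = 9 − 3 = 6 completes the 9 down.
R2C1 = 11 − 10 = 1 completes the 11 across.
R3C1 = 20 − 15 = 5 completes the 20 across.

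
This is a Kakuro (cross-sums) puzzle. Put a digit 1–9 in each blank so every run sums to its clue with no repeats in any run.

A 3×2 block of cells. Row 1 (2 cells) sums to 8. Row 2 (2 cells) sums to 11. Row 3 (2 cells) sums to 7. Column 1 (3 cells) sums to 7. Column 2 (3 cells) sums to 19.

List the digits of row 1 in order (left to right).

1, 7

7 in 3 cells must be {1,2,4}.
Nothing is forced directly, so branch on (1,1), whose candidates are 1 or 2. If (1,1) = 2: that forces (1,2) = 6, (2,1) = 4, after which (2,2) would have to be in {7} for the 11 across but in {4,5,8,9} for the 19 down — contradiction. So (1,1) = 1.
(1,2) = 8 − 1 = 7 completes the 8 across.
Nothing is forced directly, so branch on (2,1), whose candidates are 2 or 4. If (2,1) = 4: then (2,2) would have to be in {7} for the 11 across but in {3,4,8,9} for the 19 down — contradiction. So (2,1) = 2.
(2,2) = 11 − 2 = 9 completes the 11 across.
(3,1) = 7 − 3 = 4 completes the 7 down.
(3,2) = 7 − 4 = 3 completes the 7 across.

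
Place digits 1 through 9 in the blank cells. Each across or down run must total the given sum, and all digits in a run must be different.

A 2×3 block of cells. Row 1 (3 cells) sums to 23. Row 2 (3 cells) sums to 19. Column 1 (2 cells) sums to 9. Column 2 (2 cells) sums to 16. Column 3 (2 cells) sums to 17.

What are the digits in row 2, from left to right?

3, 7, 9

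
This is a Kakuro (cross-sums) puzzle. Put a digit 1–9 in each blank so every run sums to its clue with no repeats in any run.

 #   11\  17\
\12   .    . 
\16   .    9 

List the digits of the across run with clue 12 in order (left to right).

16 in 2 cells must be {7,9}; 17 in 2 cells must be {8,9}.
R1C2 = 17 − 9 = 8 completes the 17 down.
R2C1 = 16 − 9 = 7 completes the 16 across.
R1C1 = 12 − 8 = 4 completes the 12 across.

4, 8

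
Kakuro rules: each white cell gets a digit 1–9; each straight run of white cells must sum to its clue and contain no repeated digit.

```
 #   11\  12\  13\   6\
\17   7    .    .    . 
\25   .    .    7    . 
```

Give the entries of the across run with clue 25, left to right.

4 9 7 5

R1C3 = 13 − 7 = 6 completes the 13 down.
R1C4 = 1: the only remaining digit allowed by both the 17 across and the 6 down.
R2C1 = 11 − 7 = 4 completes the 11 down.
R2C4 = 6 − 1 = 5 completes the 6 down.
R1C2 = 17 − 14 = 3 completes the 17 across.
R2C2 = 25 − 16 = 9 completes the 25 across.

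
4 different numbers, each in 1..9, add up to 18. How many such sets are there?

4 distinct digits from 1–9 sum between 10 and 30.

11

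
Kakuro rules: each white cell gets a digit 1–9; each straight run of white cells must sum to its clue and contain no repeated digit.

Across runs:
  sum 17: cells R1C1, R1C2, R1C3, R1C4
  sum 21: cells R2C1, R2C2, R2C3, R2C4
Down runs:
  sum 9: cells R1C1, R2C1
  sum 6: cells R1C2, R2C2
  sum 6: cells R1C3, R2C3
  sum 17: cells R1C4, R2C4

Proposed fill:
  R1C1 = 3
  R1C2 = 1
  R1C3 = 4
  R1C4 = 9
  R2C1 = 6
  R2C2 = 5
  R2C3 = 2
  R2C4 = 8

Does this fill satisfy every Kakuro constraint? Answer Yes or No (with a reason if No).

Yes

Across: 3+1+4+9=17; 6+5+2+8=21. Down: 3+6=9; 1+5=6; 4+2=6; 9+8=17. No digit repeats within any run.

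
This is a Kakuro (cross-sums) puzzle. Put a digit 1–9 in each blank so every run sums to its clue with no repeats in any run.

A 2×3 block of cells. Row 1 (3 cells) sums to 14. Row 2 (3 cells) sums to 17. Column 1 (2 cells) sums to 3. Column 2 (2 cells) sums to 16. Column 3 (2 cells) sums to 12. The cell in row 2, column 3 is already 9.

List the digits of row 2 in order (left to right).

3 in 2 cells must be {1,2}; 16 in 2 cells must be {7,9}.
(1,3) = 12 − 9 = 3 completes the 12 down.
(2,2) = 7: the only remaining digit allowed by both the 17 across and the 16 down.
(1,1) = 2: the only remaining digit allowed by both the 14 across and the 3 down.
(1,2) = 14 − 5 = 9 completes the 14 across.
(2,1) = 17 − 16 = 1 completes the 17 across.

1 7 9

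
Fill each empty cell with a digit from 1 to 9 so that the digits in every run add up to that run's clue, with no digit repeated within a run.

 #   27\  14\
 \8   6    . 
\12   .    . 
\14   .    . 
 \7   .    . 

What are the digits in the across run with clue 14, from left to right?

R1C2 = 8 − 6 = 2 completes the 8 across.
No cell is forced outright now. R4C1 can only be 4 or 5 (the digits allowed by both its 7 across and its 27 down). If R4C1 = 5: that forces R3C1 = 9, R3C2 = 5, after which R4C2 would have to be in {2} for the 7 across but in {1,3,4,6} for the 14 down — contradiction. So R4C1 = 4.
R4C2 = 7 − 4 = 3 completes the 7 across.
Nothing is forced directly, so branch on R2C1, whose candidates are 8 or 9. If R2C1 = 9: then R2C2 would have to be in {3} for the 12 across but in {1,4,5,8} for the 14 down — contradiction. So R2C1 = 8.
R2C2 = 12 − 8 = 4 completes the 12 across.
R3C1 = 27 − 18 = 9 completes the 27 down.
R3C2 = 14 − 9 = 5 completes the 14 across.

9 5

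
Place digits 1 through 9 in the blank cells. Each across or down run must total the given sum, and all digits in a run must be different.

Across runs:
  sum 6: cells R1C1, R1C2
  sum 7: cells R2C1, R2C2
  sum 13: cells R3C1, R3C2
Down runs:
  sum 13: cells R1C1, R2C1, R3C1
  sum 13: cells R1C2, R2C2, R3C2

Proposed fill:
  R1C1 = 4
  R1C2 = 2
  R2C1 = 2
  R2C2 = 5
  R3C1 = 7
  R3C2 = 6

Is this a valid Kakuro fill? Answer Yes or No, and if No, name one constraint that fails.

Across: 4+2=6; 2+5=7; 7+6=13. Down: 4+2+7=13; 2+5+6=13. No digit repeats within any run.

Yes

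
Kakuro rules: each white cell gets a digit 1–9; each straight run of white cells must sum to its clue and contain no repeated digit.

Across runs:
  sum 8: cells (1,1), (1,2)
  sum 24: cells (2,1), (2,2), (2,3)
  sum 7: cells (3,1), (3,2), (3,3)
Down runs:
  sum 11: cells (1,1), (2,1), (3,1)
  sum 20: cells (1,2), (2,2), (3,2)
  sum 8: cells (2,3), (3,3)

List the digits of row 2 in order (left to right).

8 9 7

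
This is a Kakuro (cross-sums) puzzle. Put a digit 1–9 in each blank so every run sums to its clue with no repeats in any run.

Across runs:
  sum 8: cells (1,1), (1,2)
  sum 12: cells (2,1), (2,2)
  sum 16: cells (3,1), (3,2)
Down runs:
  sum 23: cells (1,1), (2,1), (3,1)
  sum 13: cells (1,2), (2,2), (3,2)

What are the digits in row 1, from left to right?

6 2

16 in 2 cells must be {7,9}; 23 in 3 cells must be {6,8,9}.
The 8 across and the 23 down share only 6, so (1,1) = 6.
(1,2) = 8 − 6 = 2 completes the 8 across.
Given what's placed, (3,1) must be 9 to fit the 16 across and 23 down.
(3,2) = 16 − 9 = 7 completes the 16 across.
(2,1) = 23 − 15 = 8 completes the 23 down.
(2,2) = 12 − 8 = 4 completes the 12 across.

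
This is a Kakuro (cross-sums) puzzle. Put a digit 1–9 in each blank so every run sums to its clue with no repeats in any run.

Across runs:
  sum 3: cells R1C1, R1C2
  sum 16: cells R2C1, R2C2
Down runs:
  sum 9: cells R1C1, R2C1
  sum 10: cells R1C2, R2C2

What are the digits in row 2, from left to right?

7 9

3 in 2 cells must be {1,2}; 16 in 2 cells must be {7,9}.
The 16 across and the 9 down share only 7, so R2C1 = 7.
R2C2 = 16 − 7 = 9 completes the 16 across.
R1C1 = 9 − 7 = 2 completes the 9 down.
R1C2 = 3 − 2 = 1 completes the 3 across.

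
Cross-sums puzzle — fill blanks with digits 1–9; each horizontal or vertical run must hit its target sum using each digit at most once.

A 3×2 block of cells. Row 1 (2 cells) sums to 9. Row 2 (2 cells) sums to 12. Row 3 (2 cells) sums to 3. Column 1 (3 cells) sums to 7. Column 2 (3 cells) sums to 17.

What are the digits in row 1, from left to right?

2 7

3 in 2 cells must be {1,2}; 7 in 3 cells must be {1,2,4}.
The 12 across and the 7 down share only 4, so (2,1) = 4.
(2,2) = 12 − 4 = 8 completes the 12 across.
Given what's placed, (3,2) must be 2 to fit the 3 across and 17 down.
(1,2) = 17 − 10 = 7 completes the 17 down.
(3,1) = 3 − 2 = 1 completes the 3 across.
(1,1) = 9 − 7 = 2 completes the 9 across.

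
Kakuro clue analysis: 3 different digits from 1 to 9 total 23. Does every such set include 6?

Yes

The only way to make 23 from 3 distinct digits is {6,8,9}, which contains 6.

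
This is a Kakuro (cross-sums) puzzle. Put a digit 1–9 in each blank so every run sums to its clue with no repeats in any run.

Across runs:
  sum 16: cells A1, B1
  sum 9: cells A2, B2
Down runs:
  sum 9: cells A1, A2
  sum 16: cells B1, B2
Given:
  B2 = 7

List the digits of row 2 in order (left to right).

16 in 2 cells must be {7,9}.
The 16 across and the 9 down share only 7, so A1 = 7.
B1 = 16 − 7 = 9 completes the 16 across.
A2 = 9 − 7 = 2 completes the 9 across.

2, 7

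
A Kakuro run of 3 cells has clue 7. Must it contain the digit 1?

Yes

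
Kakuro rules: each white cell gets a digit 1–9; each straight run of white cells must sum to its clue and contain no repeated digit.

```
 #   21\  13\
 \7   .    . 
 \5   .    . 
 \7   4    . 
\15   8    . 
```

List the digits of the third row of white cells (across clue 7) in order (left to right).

R3C2 = 7 − 4 = 3 completes the 7 across.
R4C2 = 15 − 8 = 7 completes the 15 across.
No cell is forced outright now. R1C2 can only be 1 or 2 (the digits allowed by both its 7 across and its 13 down). If R1C2 = 2: then R1C1 would have to be in {5} for the 7 across but in {2,3,6,7} for the 21 down — contradiction. So R1C2 = 1.
R1C1 = 7 − 1 = 6 completes the 7 across.
R2C1 = 21 − 18 = 3 completes the 21 down.
R2C2 = 5 − 3 = 2 completes the 5 across.

4, 3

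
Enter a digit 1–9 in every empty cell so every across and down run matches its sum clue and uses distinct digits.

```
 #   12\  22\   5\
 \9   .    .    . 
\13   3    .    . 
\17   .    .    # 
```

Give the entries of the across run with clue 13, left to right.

3 8 2

17 in 2 cells must be {8,9}.
R3C1 = 8: the only remaining digit allowed by both the 17 across and the 12 down.
R3C2 = 17 − 8 = 9 completes the 17 across.
R1C1 = 12 − 11 = 1 completes the 12 down.
Nothing is forced directly, so branch on R2C2, whose candidates are 6 or 8. If R2C2 = 6: then R1C2 would have to be in {2,3,5,6} for the 9 across but in {7} for the 22 down — contradiction. So R2C2 = 8.
R1C2 = 22 − 17 = 5 completes the 22 down.
R1C3 = 9 − 6 = 3 completes the 9 across.
R2C3 = 13 − 11 = 2 completes the 13 across.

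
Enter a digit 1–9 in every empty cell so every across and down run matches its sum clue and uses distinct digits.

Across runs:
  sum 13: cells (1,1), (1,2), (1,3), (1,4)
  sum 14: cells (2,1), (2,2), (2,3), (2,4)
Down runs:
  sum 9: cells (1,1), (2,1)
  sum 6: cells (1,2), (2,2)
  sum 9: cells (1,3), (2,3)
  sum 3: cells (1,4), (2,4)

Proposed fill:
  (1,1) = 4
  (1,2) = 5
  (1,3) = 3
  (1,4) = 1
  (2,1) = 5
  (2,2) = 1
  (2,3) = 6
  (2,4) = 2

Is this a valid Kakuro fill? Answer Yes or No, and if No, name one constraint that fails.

Across: 4+5+3+1=13; 5+1+6+2=14. Down: 4+5=9; 5+1=6; 3+6=9; 1+2=3. No digit repeats within any run.

Yes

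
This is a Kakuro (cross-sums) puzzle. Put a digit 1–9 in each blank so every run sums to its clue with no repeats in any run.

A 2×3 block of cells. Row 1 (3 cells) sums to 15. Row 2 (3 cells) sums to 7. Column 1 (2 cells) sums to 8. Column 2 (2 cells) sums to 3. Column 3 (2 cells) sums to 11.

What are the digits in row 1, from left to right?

7 in 3 cells must be {1,2,4}; 3 in 2 cells must be {1,2}.
Nothing is forced directly, so branch on (1,2), whose candidates are 1 or 2. If (1,2) = 1: that forces (2,2) = 2, (2,3) = 4, after which (1,3) would have to be in {5,6,8,9} for the 15 across but in {7} for the 11 down — contradiction. So (1,2) = 2.
(2,2) = 3 − 2 = 1 completes the 3 down.
Given what's placed, (2,1) must be 2 to fit the 7 across and 8 down.
(2,3) = 7 − 3 = 4 completes the 7 across.
(1,1) = 8 − 2 = 6 completes the 8 down.
(1,3) = 15 − 8 = 7 completes the 15 across.

6 2 7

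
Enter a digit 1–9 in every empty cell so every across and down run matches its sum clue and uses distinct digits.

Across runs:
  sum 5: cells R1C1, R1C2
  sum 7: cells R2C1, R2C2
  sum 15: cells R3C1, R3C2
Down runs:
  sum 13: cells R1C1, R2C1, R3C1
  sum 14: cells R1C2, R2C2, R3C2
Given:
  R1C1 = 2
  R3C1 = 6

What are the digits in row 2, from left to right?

R1C2 = 5 − 2 = 3 completes the 5 across.
R2C1 = 13 − 8 = 5 completes the 13 down.
R2C2 = 7 − 5 = 2 completes the 7 across.
R3C2 = 15 − 6 = 9 completes the 15 across.

5 2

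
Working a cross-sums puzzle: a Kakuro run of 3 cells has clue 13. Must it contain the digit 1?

No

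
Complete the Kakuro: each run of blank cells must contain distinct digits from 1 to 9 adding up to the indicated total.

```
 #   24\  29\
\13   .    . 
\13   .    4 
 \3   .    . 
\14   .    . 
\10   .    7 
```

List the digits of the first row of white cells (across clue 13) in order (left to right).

4, 9

3 in 2 cells must be {1,2}.
R2C1 = 13 − 4 = 9 completes the 13 across.
Given what's placed, R3C2 must be 1 to fit the 3 across and 29 down.
R5C1 = 10 − 7 = 3 completes the 10 across.
R3C1 = 3 − 1 = 2 completes the 3 across.
Given what's placed, R4C1 must be 6 to fit the 14 across and 24 down.
R4C2 = 14 − 6 = 8 completes the 14 across.
R1C1 = 24 − 20 = 4 completes the 24 down.
R1C2 = 13 − 4 = 9 completes the 13 across.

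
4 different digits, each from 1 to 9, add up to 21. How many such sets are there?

11

4 distinct digits from 1–9 sum between 10 and 30.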